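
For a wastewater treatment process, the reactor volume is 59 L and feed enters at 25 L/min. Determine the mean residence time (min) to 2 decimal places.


tau = V / v0
tau = 59 / 25
tau = 2.36 min


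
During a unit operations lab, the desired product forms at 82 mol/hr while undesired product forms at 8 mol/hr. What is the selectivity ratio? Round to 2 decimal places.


S = desired product rate / undesired product rate
S = 82 / 8
S = 10.25


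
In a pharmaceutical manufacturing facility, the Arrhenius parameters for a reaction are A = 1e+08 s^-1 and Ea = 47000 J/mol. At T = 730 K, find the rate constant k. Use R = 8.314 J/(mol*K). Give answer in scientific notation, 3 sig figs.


k = A * exp(-Ea/(R*T))
k = 1e+08 * exp(-47000 / (8.314 * 730))
k = 1e+08 * exp(-7.743993)
k = 4.33e+04


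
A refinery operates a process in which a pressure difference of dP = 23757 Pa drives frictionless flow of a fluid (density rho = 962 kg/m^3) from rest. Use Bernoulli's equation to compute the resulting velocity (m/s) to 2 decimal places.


v = sqrt(2*dP/rho)
v = sqrt(2*23757/962)
v = sqrt(49.390852)
v = 7.03 m/s


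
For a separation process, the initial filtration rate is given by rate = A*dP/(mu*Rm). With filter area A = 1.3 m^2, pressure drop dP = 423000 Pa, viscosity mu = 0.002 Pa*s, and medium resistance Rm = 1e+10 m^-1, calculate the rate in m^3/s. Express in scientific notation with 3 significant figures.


rate = A * dP / (mu * Rm)
rate = 1.3 * 423000 / (0.002 * 1e+10)
rate = 549900.0 / 2.000e+07
rate = 2.75e-02 m^3/s


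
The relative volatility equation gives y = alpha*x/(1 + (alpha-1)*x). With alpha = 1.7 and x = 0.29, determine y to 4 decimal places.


y = alpha*x / (1 + (alpha-1)*x)
y = 1.7*0.29 / (1 + (1.7-1)*0.29)
y = 0.493 / (1 + 0.203)
y = 0.493 / 1.203
y = 0.4098


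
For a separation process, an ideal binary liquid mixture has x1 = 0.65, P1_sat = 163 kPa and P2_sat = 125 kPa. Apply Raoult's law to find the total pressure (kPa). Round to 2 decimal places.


P = x1*P1_sat + x2*P2_sat
x2 = 1 - x1 = 1 - 0.65 = 0.35
P = 0.65*163 + 0.35*125
P = 105.95 + 43.75
P = 149.70 kPa


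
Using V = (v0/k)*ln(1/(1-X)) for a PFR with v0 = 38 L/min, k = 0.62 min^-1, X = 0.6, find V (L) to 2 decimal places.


V = (v0/k) * ln(1/(1-X))
V = (38/0.62) * ln(1/(1-0.6))
V = 61.290323 * ln(2.5)
V = 61.290323 * 0.916291
V = 56.16 L


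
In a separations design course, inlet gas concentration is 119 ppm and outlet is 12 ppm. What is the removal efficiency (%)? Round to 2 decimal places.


Efficiency = (G_in - G_out) / G_in * 100%
Efficiency = (119 - 12) / 119 * 100
Efficiency = 107 / 119 * 100
Efficiency = 89.92%


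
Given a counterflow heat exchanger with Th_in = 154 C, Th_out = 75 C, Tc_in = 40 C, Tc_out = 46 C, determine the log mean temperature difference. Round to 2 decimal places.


dT1 = Th_in - Tc_out = 154 - 46 = 108
dT2 = Th_out - Tc_in = 75 - 40 = 35
LMTD = (dT1 - dT2) / ln(dT1/dT2)
LMTD = (108 - 35) / ln(108/35)
LMTD = 64.79 K


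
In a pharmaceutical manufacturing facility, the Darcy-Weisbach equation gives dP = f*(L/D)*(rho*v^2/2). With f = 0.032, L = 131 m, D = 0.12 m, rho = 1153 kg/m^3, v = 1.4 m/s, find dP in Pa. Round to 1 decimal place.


dP = f * (L/D) * (rho*v^2/2)
dP = 0.032 * (131/0.12) * (1153*1.4^2/2)
L/D = 1091.66666667
rho*v^2/2 = 1153*1.96/2 = 1129.94
dP = 0.032 * 1091.66666667 * 1129.94
dP = 39472.6 Pa


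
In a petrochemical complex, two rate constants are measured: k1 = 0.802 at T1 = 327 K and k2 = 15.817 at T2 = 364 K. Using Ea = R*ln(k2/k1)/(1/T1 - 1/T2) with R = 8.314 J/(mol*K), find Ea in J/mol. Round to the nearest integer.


Ea = R * ln(k2/k1) / (1/T1 - 1/T2)
ln(k2/k1) = ln(15.817/0.802) = 2.981732
1/T1 - 1/T2 = 1/327 - 1/364 = 0.000310851228
Ea = 8.314 * 2.981732 / 0.000310851228
Ea = 79749 J/mol


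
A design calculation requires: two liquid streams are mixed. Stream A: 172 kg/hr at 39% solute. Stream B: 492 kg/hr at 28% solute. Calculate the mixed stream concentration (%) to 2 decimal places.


Mass balance on solute: F1*x1 + F2*x2 = F3*x3
F3 = F1 + F2 = 172 + 492 = 664 kg/hr
x3 = (F1*x1 + F2*x2)/F3
x3 = (172*0.39 + 492*0.28) / 664
x3 = 30.85%


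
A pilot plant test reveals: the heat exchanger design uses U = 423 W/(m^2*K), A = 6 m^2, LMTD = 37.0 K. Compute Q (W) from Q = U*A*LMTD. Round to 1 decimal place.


Q = U * A * LMTD
Q = 423 * 6 * 37.0
Q = 93906.0 W


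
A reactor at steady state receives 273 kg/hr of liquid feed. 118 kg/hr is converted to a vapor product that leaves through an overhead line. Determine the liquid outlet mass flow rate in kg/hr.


Steady-state mass balance on the main outlet: F_out = F_in - F_removed
F_out = 273 - 118
F_out = 155 kg/hr


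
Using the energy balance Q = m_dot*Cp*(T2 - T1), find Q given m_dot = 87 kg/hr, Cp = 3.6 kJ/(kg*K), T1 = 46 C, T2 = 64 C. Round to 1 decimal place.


Q = m_dot * Cp * (T2 - T1)
Q = 87 * 3.6 * (64 - 46)
Q = 87 * 3.6 * 18
Q = 5637.6 kJ/hr


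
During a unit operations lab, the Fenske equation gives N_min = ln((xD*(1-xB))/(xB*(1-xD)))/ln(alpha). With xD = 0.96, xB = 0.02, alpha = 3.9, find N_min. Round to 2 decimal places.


N_min = ln((xD*(1-xB))/(xB*(1-xD))) / ln(alpha)
Numerator inside ln: 0.9408 / 0.0008 = 1176.0
ln(1176.0) = 7.069874
ln(alpha) = ln(3.9) = 1.360977
N_min = 7.069874 / 1.360977 = 5.19


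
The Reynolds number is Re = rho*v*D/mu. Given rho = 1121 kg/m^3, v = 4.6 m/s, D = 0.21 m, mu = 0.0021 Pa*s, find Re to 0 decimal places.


Re = rho * v * D / mu
Re = 1121 * 4.6 * 0.21 / 0.0021
Re = 1082.886 / 0.0021
Re = 515660


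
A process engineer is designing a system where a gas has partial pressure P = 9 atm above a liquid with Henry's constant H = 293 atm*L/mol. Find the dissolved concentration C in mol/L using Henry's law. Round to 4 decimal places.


C = P / H
C = 9 / 293
C = 0.0307 mol/L


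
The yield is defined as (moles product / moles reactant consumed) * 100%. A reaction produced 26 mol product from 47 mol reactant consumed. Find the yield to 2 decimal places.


Yield = (moles product / moles consumed) * 100%
Yield = (26 / 47) * 100
Yield = 0.5532 * 100
Yield = 55.32%


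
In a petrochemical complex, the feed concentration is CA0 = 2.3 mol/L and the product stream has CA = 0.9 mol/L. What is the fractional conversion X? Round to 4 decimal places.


X = (CA0 - CA) / CA0
X = (2.3 - 0.9) / 2.3
X = 1.4 / 2.3
X = 0.6087


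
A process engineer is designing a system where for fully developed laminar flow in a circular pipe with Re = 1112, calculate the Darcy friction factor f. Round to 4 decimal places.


f = 64 / Re
f = 64 / 1112
f = 0.0576


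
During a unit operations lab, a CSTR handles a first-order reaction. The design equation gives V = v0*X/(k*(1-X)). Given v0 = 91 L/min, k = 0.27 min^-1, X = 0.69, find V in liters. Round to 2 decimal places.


V = v0 * X / (k * (1 - X))
V = 91 * 0.69 / (0.27 * (1 - 0.69))
V = 62.79 / (0.27 * 0.31)
V = 62.79 / 0.0837
V = 750.18 L


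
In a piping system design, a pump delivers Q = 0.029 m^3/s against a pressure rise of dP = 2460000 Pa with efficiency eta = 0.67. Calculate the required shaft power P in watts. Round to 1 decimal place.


P = Q * dP / eta
P = 0.029 * 2460000 / 0.67
P = 71340.0 / 0.67
P = 106477.6 W


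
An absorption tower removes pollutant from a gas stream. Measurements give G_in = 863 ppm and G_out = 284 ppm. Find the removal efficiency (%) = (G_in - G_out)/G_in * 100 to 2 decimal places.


Efficiency = (G_in - G_out) / G_in * 100%
Efficiency = (863 - 284) / 863 * 100
Efficiency = 579 / 863 * 100
Efficiency = 67.09%


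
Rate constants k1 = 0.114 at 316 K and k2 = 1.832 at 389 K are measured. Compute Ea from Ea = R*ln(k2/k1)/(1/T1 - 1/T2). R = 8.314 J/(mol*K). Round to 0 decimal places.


Ea = R * ln(k2/k1) / (1/T1 - 1/T2)
ln(k2/k1) = ln(1.832/0.114) = 2.7769651
1/T1 - 1/T2 = 1/316 - 1/389 = 0.000593862875
Ea = 8.314 * 2.7769651 / 0.000593862875
Ea = 38877 J/mol


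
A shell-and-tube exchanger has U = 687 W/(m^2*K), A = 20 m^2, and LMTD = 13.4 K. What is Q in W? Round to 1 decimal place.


Q = U * A * LMTD
Q = 687 * 20 * 13.4
Q = 184116.0 W


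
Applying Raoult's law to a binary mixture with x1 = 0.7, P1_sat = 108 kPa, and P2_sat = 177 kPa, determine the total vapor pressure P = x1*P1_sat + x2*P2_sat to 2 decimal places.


P = x1*P1_sat + x2*P2_sat
x2 = 1 - x1 = 1 - 0.7 = 0.3
P = 0.7*108 + 0.3*177
P = 75.6 + 53.1
P = 128.70 kPa


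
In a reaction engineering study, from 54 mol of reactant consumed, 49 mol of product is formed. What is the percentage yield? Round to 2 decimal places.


Yield = (moles product / moles consumed) * 100%
Yield = (49 / 54) * 100
Yield = 0.9074 * 100
Yield = 90.74%


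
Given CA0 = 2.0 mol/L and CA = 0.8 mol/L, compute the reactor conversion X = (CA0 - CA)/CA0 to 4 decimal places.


X = (CA0 - CA) / CA0
X = (2.0 - 0.8) / 2.0
X = 1.2 / 2.0
X = 0.6000


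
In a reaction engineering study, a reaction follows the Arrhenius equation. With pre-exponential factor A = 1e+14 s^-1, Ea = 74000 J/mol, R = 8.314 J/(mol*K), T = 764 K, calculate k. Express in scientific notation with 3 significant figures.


k = A * exp(-Ea/(R*T))
k = 1e+14 * exp(-74000 / (8.314 * 764))
k = 1e+14 * exp(-11.650065)
k = 8.72e+08


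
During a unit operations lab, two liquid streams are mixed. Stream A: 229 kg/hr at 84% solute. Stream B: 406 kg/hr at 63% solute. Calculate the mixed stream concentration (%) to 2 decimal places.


Mass balance on solute: F1*x1 + F2*x2 = F3*x3
F3 = F1 + F2 = 229 + 406 = 635 kg/hr
x3 = (F1*x1 + F2*x2)/F3
x3 = (229*0.84 + 406*0.63) / 635
x3 = 70.57%


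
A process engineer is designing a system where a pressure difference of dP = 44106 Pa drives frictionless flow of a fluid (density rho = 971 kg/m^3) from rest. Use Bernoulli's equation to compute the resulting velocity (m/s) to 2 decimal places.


v = sqrt(2*dP/rho)
v = sqrt(2*44106/971)
v = sqrt(90.84655)
v = 9.53 m/s


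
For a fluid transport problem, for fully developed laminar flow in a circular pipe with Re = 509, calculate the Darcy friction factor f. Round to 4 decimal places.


f = 64 / Re
f = 64 / 509
f = 0.1257


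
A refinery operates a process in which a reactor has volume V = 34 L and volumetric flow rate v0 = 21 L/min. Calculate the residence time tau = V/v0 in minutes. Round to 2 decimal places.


tau = V / v0
tau = 34 / 21
tau = 1.62 min


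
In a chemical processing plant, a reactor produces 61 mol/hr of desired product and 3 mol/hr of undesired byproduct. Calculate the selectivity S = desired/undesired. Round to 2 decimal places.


S = desired product rate / undesired product rate
S = 61 / 3
S = 20.33


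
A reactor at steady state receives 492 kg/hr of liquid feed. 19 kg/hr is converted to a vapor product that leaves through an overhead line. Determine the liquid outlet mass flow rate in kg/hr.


Steady-state mass balance on the main outlet: F_out = F_in - F_removed
F_out = 492 - 19
F_out = 473 kg/hr


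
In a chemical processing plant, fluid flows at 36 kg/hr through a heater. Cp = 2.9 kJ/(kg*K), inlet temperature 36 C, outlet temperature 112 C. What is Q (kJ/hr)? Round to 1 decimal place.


Q = m_dot * Cp * (T2 - T1)
Q = 36 * 2.9 * (112 - 36)
Q = 36 * 2.9 * 76
Q = 7934.4 kJ/hr


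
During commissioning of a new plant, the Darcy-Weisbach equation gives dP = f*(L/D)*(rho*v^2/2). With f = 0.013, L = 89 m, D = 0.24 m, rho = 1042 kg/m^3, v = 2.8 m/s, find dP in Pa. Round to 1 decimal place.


dP = f * (L/D) * (rho*v^2/2)
dP = 0.013 * (89/0.24) * (1042*2.8^2/2)
L/D = 370.83333333
rho*v^2/2 = 1042*7.84/2 = 4084.64
dP = 0.013 * 370.83333333 * 4084.64
dP = 19691.4 Pa


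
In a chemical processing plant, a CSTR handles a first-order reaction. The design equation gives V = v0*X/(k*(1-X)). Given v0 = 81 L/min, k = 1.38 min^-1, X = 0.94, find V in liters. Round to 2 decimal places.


V = v0 * X / (k * (1 - X))
V = 81 * 0.94 / (1.38 * (1 - 0.94))
V = 76.14 / (1.38 * 0.06)
V = 76.14 / 0.0828
V = 919.57 L


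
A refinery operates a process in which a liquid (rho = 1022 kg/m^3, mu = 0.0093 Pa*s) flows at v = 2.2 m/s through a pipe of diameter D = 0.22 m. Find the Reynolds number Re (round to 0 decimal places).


Re = rho * v * D / mu
Re = 1022 * 2.2 * 0.22 / 0.0093
Re = 494.648 / 0.0093
Re = 53188


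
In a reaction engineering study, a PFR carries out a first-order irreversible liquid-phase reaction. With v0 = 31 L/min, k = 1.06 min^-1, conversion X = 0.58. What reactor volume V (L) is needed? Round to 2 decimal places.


V = (v0/k) * ln(1/(1-X))
V = (31/1.06) * ln(1/(1-0.58))
V = 29.245283 * ln(2.380952)
V = 29.245283 * 0.8675
V = 25.37 L


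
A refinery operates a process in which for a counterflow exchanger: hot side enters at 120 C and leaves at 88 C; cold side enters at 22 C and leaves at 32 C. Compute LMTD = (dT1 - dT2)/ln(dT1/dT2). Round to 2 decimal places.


dT1 = Th_in - Tc_out = 120 - 32 = 88
dT2 = Th_out - Tc_in = 88 - 22 = 66
LMTD = (dT1 - dT2) / ln(dT1/dT2)
LMTD = (88 - 66) / ln(88/66)
LMTD = 76.47 K


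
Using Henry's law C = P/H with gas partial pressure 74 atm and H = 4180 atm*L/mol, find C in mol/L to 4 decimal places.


C = P / H
C = 74 / 4180
C = 0.0177 mol/L


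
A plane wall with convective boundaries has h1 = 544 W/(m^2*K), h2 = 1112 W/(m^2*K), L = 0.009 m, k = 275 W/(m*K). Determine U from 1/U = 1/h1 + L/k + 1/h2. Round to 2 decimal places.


1/U = 1/h1 + L/k + 1/h2
1/U = 1/544 + 0.009/275 + 1/1112
1/U = 0.0018382353 + 3.27273e-05 + 0.0008992806
1/U = 0.0027702432
U = 360.98 W/(m^2*K)


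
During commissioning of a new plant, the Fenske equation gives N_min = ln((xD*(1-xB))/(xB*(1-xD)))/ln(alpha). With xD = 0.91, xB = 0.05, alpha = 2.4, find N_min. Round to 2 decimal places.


N_min = ln((xD*(1-xB))/(xB*(1-xD))) / ln(alpha)
Numerator inside ln: 0.8645 / 0.0045 = 192.111111
ln(192.111111) = 5.258074
ln(alpha) = ln(2.4) = 0.875469
N_min = 5.258074 / 0.875469 = 6.01


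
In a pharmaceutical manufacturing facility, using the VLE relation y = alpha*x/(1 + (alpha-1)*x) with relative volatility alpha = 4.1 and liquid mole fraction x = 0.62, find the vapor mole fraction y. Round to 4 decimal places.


y = alpha*x / (1 + (alpha-1)*x)
y = 4.1*0.62 / (1 + (4.1-1)*0.62)
y = 2.542 / (1 + 1.922)
y = 2.542 / 2.922
y = 0.8700


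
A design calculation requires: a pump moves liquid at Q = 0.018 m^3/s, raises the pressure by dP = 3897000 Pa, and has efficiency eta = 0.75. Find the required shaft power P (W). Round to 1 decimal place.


P = Q * dP / eta
P = 0.018 * 3897000 / 0.75
P = 70146.0 / 0.75
P = 93528.0 W


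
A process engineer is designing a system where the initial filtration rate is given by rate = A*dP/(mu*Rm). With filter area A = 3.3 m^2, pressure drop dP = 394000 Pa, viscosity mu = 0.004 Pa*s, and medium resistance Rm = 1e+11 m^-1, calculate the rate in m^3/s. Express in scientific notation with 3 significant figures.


rate = A * dP / (mu * Rm)
rate = 3.3 * 394000 / (0.004 * 1e+11)
rate = 1300200.0 / 4.000e+08
rate = 3.25e-03 m^3/s


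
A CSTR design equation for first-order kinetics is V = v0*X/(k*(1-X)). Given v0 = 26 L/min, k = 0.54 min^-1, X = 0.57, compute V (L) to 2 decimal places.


V = v0 * X / (k * (1 - X))
V = 26 * 0.57 / (0.54 * (1 - 0.57))
V = 14.82 / (0.54 * 0.43)
V = 14.82 / 0.2322
V = 63.82 L


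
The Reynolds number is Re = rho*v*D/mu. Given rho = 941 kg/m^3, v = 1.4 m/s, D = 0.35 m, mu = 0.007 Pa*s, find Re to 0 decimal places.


Re = rho * v * D / mu
Re = 941 * 1.4 * 0.35 / 0.007
Re = 461.09 / 0.007
Re = 65870


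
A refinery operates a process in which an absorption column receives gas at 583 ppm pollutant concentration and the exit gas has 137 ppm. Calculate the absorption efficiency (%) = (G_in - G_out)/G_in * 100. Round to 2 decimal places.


Efficiency = (G_in - G_out) / G_in * 100%
Efficiency = (583 - 137) / 583 * 100
Efficiency = 446 / 583 * 100
Efficiency = 76.50%


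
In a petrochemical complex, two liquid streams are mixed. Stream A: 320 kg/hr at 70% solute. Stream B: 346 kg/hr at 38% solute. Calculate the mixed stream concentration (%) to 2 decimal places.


Mass balance on solute: F1*x1 + F2*x2 = F3*x3
F3 = F1 + F2 = 320 + 346 = 666 kg/hr
x3 = (F1*x1 + F2*x2)/F3
x3 = (320*0.7 + 346*0.38) / 666
x3 = 53.38%


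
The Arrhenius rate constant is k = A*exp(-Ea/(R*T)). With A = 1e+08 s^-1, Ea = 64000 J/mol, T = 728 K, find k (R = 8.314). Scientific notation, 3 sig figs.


k = A * exp(-Ea/(R*T))
k = 1e+08 * exp(-64000 / (8.314 * 728))
k = 1e+08 * exp(-10.573982)
k = 2.56e+03


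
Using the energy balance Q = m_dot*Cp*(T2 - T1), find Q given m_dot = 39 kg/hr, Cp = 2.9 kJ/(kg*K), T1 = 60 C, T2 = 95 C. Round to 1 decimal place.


Q = m_dot * Cp * (T2 - T1)
Q = 39 * 2.9 * (95 - 60)
Q = 39 * 2.9 * 35
Q = 3958.5 kJ/hr


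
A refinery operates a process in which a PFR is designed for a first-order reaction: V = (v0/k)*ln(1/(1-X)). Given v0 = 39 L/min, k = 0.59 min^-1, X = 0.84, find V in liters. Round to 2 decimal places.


V = (v0/k) * ln(1/(1-X))
V = (39/0.59) * ln(1/(1-0.84))
V = 66.101695 * ln(6.25)
V = 66.101695 * 1.832581
V = 121.14 L


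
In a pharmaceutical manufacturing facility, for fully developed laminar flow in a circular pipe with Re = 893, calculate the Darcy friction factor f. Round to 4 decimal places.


f = 64 / Re
f = 64 / 893
f = 0.0717


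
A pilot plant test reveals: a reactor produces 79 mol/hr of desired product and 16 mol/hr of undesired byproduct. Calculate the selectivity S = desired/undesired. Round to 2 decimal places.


S = desired product rate / undesired product rate
S = 79 / 16
S = 4.94


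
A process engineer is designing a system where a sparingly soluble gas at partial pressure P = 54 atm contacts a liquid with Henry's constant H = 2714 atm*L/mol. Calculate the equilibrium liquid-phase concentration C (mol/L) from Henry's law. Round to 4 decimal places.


C = P / H
C = 54 / 2714
C = 0.0199 mol/L


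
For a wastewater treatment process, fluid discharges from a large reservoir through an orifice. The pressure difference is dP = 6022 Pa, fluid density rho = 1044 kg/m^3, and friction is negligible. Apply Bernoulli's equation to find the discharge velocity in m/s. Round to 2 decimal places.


v = sqrt(2*dP/rho)
v = sqrt(2*6022/1044)
v = sqrt(11.536398)
v = 3.40 m/s


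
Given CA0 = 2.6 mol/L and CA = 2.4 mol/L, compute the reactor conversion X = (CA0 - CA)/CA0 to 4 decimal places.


X = (CA0 - CA) / CA0
X = (2.6 - 2.4) / 2.6
X = 0.2 / 2.6
X = 0.0769


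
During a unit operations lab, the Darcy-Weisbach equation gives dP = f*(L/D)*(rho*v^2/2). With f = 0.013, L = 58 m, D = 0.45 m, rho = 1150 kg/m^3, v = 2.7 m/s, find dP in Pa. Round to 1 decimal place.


dP = f * (L/D) * (rho*v^2/2)
dP = 0.013 * (58/0.45) * (1150*2.7^2/2)
L/D = 128.88888889
rho*v^2/2 = 1150*7.29/2 = 4191.75
dP = 0.013 * 128.88888889 * 4191.75
dP = 7023.5 Pa


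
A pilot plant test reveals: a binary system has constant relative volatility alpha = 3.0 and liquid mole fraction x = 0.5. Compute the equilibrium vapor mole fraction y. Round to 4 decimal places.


y = alpha*x / (1 + (alpha-1)*x)
y = 3.0*0.5 / (1 + (3.0-1)*0.5)
y = 1.5 / (1 + 1.0)
y = 1.5 / 2.0
y = 0.7500


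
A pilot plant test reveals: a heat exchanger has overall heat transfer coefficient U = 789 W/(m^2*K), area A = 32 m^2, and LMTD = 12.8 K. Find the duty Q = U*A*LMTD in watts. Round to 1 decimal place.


Q = U * A * LMTD
Q = 789 * 32 * 12.8
Q = 323174.4 W


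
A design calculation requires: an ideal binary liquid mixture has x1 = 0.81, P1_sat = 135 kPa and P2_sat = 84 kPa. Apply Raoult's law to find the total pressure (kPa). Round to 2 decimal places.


P = x1*P1_sat + x2*P2_sat
x2 = 1 - x1 = 1 - 0.81 = 0.19
P = 0.81*135 + 0.19*84
P = 109.35 + 15.96
P = 125.31 kPa


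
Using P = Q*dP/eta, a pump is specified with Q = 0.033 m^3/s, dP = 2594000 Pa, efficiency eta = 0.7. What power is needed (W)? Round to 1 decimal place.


P = Q * dP / eta
P = 0.033 * 2594000 / 0.7
P = 85602.0 / 0.7
P = 122288.6 W


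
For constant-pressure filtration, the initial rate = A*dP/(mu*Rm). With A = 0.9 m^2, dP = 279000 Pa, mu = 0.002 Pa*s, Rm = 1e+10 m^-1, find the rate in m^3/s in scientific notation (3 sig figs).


rate = A * dP / (mu * Rm)
rate = 0.9 * 279000 / (0.002 * 1e+10)
rate = 251100.0 / 2.000e+07
rate = 1.26e-02 m^3/s


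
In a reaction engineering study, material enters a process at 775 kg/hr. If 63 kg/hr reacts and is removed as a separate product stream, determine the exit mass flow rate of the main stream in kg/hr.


Steady-state mass balance on the main outlet: F_out = F_in - F_removed
F_out = 775 - 63
F_out = 712 kg/hr


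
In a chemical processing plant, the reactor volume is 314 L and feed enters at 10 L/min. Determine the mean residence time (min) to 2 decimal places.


tau = V / v0
tau = 314 / 10
tau = 31.40 min


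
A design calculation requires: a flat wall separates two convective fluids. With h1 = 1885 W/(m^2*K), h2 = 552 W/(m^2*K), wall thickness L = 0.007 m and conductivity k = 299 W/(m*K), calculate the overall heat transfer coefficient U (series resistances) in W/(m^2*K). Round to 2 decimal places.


1/U = 1/h1 + L/k + 1/h2
1/U = 1/1885 + 0.007/299 + 1/552
1/U = 0.000530504 + 2.34114e-05 + 0.0018115942
1/U = 0.0023655096
U = 422.74 W/(m^2*K)


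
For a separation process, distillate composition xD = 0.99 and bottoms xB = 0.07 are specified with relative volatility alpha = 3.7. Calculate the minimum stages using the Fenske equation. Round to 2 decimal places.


N_min = ln((xD*(1-xB))/(xB*(1-xD))) / ln(alpha)
Numerator inside ln: 0.9207 / 0.0007 = 1315.285714
ln(1315.285714) = 7.181809
ln(alpha) = ln(3.7) = 1.308333
N_min = 7.181809 / 1.308333 = 5.49


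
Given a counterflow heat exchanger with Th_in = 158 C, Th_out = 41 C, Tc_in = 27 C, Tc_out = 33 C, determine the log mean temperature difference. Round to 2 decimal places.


dT1 = Th_in - Tc_out = 158 - 33 = 125
dT2 = Th_out - Tc_in = 41 - 27 = 14
LMTD = (dT1 - dT2) / ln(dT1/dT2)
LMTD = (125 - 14) / ln(125/14)
LMTD = 50.70 K


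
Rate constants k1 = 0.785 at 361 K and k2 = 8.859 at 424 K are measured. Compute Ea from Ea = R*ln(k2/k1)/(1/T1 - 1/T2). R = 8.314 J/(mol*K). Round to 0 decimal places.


Ea = R * ln(k2/k1) / (1/T1 - 1/T2)
ln(k2/k1) = ln(8.859/0.785) = 2.4235055
1/T1 - 1/T2 = 1/361 - 1/424 = 0.000411592536
Ea = 8.314 * 2.4235055 / 0.000411592536
Ea = 48954 J/mol


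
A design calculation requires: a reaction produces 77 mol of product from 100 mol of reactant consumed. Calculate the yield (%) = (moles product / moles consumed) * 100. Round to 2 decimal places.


Yield = (moles product / moles consumed) * 100%
Yield = (77 / 100) * 100
Yield = 0.77 * 100
Yield = 77.00%


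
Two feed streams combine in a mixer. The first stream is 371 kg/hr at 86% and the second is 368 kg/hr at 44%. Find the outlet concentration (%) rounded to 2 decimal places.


Mass balance on solute: F1*x1 + F2*x2 = F3*x3
F3 = F1 + F2 = 371 + 368 = 739 kg/hr
x3 = (F1*x1 + F2*x2)/F3
x3 = (371*0.86 + 368*0.44) / 739
x3 = 65.09%


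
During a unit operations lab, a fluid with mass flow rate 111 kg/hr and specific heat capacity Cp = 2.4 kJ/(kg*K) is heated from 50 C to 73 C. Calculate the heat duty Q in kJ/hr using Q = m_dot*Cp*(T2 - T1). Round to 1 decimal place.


Q = m_dot * Cp * (T2 - T1)
Q = 111 * 2.4 * (73 - 50)
Q = 111 * 2.4 * 23
Q = 6127.2 kJ/hr


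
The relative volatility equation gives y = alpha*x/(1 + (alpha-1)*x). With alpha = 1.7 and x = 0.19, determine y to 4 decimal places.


y = alpha*x / (1 + (alpha-1)*x)
y = 1.7*0.19 / (1 + (1.7-1)*0.19)
y = 0.323 / (1 + 0.133)
y = 0.323 / 1.133
y = 0.2851


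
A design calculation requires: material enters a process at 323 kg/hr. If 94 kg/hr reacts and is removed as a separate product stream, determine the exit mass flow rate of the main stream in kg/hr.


Steady-state mass balance on the main outlet: F_out = F_in - F_removed
F_out = 323 - 94
F_out = 229 kg/hr


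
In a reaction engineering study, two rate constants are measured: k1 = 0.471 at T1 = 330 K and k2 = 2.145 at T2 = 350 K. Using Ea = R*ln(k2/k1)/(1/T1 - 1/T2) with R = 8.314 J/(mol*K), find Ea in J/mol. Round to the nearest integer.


Ea = R * ln(k2/k1) / (1/T1 - 1/T2)
ln(k2/k1) = ln(2.145/0.471) = 1.5160367
1/T1 - 1/T2 = 1/330 - 1/350 = 0.000173160173
Ea = 8.314 * 1.5160367 / 0.000173160173
Ea = 72790 J/mol


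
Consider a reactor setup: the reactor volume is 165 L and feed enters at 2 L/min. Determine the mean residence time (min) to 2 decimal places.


tau = V / v0
tau = 165 / 2
tau = 82.50 min


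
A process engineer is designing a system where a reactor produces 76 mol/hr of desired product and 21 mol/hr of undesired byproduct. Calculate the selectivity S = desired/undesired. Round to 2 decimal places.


S = desired product rate / undesired product rate
S = 76 / 21
S = 3.62


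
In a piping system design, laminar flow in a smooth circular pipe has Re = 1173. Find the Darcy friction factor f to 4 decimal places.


f = 64 / Re
f = 64 / 1173
f = 0.0546


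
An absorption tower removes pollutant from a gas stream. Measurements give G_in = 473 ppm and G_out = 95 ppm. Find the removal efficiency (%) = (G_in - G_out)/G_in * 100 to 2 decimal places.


Efficiency = (G_in - G_out) / G_in * 100%
Efficiency = (473 - 95) / 473 * 100
Efficiency = 378 / 473 * 100
Efficiency = 79.92%


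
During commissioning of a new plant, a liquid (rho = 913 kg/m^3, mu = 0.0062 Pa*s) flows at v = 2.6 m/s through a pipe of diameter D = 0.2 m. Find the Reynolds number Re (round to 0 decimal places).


Re = rho * v * D / mu
Re = 913 * 2.6 * 0.2 / 0.0062
Re = 474.76 / 0.0062
Re = 76574


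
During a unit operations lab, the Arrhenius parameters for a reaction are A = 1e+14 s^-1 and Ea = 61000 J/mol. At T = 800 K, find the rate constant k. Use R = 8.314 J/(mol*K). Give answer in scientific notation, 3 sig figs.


k = A * exp(-Ea/(R*T))
k = 1e+14 * exp(-61000 / (8.314 * 800))
k = 1e+14 * exp(-9.171277)
k = 1.04e+10


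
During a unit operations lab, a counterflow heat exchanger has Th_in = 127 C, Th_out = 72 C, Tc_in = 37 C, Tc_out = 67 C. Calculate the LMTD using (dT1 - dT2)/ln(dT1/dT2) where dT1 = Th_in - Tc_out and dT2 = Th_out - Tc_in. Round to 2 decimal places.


dT1 = Th_in - Tc_out = 127 - 67 = 60
dT2 = Th_out - Tc_in = 72 - 37 = 35
LMTD = (dT1 - dT2) / ln(dT1/dT2)
LMTD = (60 - 35) / ln(60/35)
LMTD = 46.38 K


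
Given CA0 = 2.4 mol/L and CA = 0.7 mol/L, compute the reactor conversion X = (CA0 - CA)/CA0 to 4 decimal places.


X = (CA0 - CA) / CA0
X = (2.4 - 0.7) / 2.4
X = 1.7 / 2.4
X = 0.7083


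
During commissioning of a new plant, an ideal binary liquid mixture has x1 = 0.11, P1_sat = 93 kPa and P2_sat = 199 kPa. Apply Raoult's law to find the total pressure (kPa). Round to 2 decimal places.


P = x1*P1_sat + x2*P2_sat
x2 = 1 - x1 = 1 - 0.11 = 0.89
P = 0.11*93 + 0.89*199
P = 10.23 + 177.11
P = 187.34 kPa


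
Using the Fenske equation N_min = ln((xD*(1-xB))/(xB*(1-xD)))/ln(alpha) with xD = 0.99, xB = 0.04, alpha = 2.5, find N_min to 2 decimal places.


N_min = ln((xD*(1-xB))/(xB*(1-xD))) / ln(alpha)
Numerator inside ln: 0.9504 / 0.0004 = 2376.0
ln(2376.0) = 7.773174
ln(alpha) = ln(2.5) = 0.916291
N_min = 7.773174 / 0.916291 = 8.48


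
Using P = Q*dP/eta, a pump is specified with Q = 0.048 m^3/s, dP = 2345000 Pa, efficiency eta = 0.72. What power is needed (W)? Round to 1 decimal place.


P = Q * dP / eta
P = 0.048 * 2345000 / 0.72
P = 112560.0 / 0.72
P = 156333.3 W


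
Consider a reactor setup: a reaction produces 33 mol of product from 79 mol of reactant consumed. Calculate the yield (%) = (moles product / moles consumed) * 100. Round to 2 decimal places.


Yield = (moles product / moles consumed) * 100%
Yield = (33 / 79) * 100
Yield = 0.4177 * 100
Yield = 41.77%


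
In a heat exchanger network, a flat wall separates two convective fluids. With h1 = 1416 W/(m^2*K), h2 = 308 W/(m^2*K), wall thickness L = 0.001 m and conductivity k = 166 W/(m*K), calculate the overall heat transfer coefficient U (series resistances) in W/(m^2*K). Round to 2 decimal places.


1/U = 1/h1 + L/k + 1/h2
1/U = 1/1416 + 0.001/166 + 1/308
1/U = 0.0007062147 + 6.0241e-06 + 0.0032467532
1/U = 0.003958992
U = 252.59 W/(m^2*K)


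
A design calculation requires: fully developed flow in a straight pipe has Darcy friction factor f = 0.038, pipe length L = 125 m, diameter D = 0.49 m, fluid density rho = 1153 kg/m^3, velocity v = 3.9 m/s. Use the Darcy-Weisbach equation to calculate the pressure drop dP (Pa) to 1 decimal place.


dP = f * (L/D) * (rho*v^2/2)
dP = 0.038 * (125/0.49) * (1153*3.9^2/2)
L/D = 255.10204082
rho*v^2/2 = 1153*15.21/2 = 8768.565
dP = 0.038 * 255.10204082 * 8768.565
dP = 85001.4 Pa


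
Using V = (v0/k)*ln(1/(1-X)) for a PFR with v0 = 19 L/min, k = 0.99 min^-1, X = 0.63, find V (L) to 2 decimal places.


V = (v0/k) * ln(1/(1-X))
V = (19/0.99) * ln(1/(1-0.63))
V = 19.191919 * ln(2.702703)
V = 19.191919 * 0.994252
V = 19.08 L


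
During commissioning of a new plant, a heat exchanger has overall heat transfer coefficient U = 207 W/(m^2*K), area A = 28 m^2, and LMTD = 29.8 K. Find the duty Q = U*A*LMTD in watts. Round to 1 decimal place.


Q = U * A * LMTD
Q = 207 * 28 * 29.8
Q = 172720.8 W


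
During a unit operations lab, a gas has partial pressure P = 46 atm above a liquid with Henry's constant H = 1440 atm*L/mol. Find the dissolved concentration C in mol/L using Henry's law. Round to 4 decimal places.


C = P / H
C = 46 / 1440
C = 0.0319 mol/L


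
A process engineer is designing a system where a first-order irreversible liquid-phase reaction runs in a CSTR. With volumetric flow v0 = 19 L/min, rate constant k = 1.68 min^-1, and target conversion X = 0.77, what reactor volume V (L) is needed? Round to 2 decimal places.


V = v0 * X / (k * (1 - X))
V = 19 * 0.77 / (1.68 * (1 - 0.77))
V = 14.63 / (1.68 * 0.23)
V = 14.63 / 0.3864
V = 37.86 L


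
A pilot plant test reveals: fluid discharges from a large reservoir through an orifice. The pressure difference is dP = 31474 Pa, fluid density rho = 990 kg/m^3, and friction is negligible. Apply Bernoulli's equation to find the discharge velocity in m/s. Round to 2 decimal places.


v = sqrt(2*dP/rho)
v = sqrt(2*31474/990)
v = sqrt(63.583838)
v = 7.97 m/s


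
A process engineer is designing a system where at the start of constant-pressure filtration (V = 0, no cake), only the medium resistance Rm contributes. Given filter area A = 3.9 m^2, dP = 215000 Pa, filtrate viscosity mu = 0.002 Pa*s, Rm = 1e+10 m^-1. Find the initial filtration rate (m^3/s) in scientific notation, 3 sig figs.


rate = A * dP / (mu * Rm)
rate = 3.9 * 215000 / (0.002 * 1e+10)
rate = 838500.0 / 2.000e+07
rate = 4.19e-02 m^3/s


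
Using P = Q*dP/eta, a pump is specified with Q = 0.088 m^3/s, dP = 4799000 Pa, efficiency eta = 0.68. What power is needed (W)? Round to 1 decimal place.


P = Q * dP / eta
P = 0.088 * 4799000 / 0.68
P = 422312.0 / 0.68
P = 621047.1 W


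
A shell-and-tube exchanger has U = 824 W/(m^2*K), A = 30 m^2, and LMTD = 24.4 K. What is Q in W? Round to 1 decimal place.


Q = U * A * LMTD
Q = 824 * 30 * 24.4
Q = 603168.0 W


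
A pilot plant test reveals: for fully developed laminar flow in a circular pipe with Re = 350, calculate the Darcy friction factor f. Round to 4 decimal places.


f = 64 / Re
f = 64 / 350
f = 0.1829


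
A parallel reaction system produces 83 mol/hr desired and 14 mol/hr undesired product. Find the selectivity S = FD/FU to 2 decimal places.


S = desired product rate / undesired product rate
S = 83 / 14
S = 5.93


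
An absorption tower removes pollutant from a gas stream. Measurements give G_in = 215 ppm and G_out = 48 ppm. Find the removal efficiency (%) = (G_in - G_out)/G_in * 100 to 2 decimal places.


Efficiency = (G_in - G_out) / G_in * 100%
Efficiency = (215 - 48) / 215 * 100
Efficiency = 167 / 215 * 100
Efficiency = 77.67%


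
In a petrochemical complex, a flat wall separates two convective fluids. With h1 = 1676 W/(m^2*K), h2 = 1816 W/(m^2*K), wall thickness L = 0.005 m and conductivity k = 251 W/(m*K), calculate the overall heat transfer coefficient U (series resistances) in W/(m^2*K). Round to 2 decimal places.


1/U = 1/h1 + L/k + 1/h2
1/U = 1/1676 + 0.005/251 + 1/1816
1/U = 0.0005966587 + 1.99203e-05 + 0.0005506608
1/U = 0.0011672398
U = 856.72 W/(m^2*K)


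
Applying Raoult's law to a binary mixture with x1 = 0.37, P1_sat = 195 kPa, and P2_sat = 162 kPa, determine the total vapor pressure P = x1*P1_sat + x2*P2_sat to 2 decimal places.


P = x1*P1_sat + x2*P2_sat
x2 = 1 - x1 = 1 - 0.37 = 0.63
P = 0.37*195 + 0.63*162
P = 72.15 + 102.06
P = 174.21 kPa


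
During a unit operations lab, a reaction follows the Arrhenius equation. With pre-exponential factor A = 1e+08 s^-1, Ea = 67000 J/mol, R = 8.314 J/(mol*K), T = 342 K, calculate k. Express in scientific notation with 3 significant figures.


k = A * exp(-Ea/(R*T))
k = 1e+08 * exp(-67000 / (8.314 * 342))
k = 1e+08 * exp(-23.563439)
k = 5.84e-03


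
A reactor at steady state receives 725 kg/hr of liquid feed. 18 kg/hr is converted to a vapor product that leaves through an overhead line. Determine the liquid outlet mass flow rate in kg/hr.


Steady-state mass balance on the main outlet: F_out = F_in - F_removed
F_out = 725 - 18
F_out = 707 kg/hr


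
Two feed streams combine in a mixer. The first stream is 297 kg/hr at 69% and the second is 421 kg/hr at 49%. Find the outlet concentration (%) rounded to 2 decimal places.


Mass balance on solute: F1*x1 + F2*x2 = F3*x3
F3 = F1 + F2 = 297 + 421 = 718 kg/hr
x3 = (F1*x1 + F2*x2)/F3
x3 = (297*0.69 + 421*0.49) / 718
x3 = 57.27%


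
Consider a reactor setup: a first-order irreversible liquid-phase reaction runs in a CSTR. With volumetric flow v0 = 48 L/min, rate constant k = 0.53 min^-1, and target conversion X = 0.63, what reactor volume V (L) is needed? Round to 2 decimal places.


V = v0 * X / (k * (1 - X))
V = 48 * 0.63 / (0.53 * (1 - 0.63))
V = 30.24 / (0.53 * 0.37)
V = 30.24 / 0.1961
V = 154.21 L


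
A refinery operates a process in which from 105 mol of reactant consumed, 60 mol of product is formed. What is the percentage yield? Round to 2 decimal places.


Yield = (moles product / moles consumed) * 100%
Yield = (60 / 105) * 100
Yield = 0.5714 * 100
Yield = 57.14%


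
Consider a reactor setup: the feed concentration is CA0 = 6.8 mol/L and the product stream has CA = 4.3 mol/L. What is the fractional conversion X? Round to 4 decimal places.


X = (CA0 - CA) / CA0
X = (6.8 - 4.3) / 6.8
X = 2.5 / 6.8
X = 0.3676


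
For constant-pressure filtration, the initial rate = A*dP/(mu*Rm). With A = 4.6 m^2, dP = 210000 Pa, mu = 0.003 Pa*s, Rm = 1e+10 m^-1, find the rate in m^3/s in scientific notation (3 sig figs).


rate = A * dP / (mu * Rm)
rate = 4.6 * 210000 / (0.003 * 1e+10)
rate = 966000.0 / 3.000e+07
rate = 3.22e-02 m^3/s


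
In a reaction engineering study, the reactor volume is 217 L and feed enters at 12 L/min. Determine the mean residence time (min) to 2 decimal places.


tau = V / v0
tau = 217 / 12
tau = 18.08 min


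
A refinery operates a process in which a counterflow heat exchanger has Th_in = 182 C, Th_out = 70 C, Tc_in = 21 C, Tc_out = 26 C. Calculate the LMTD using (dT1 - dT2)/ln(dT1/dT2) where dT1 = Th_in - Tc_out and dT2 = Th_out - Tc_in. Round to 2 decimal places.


dT1 = Th_in - Tc_out = 182 - 26 = 156
dT2 = Th_out - Tc_in = 70 - 21 = 49
LMTD = (dT1 - dT2) / ln(dT1/dT2)
LMTD = (156 - 49) / ln(156/49)
LMTD = 92.40 K


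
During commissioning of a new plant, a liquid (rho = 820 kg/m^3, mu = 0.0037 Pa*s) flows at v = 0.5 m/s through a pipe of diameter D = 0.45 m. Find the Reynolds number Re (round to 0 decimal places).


Re = rho * v * D / mu
Re = 820 * 0.5 * 0.45 / 0.0037
Re = 184.5 / 0.0037
Re = 49865


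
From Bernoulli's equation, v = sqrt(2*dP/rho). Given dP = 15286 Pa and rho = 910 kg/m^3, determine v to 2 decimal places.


v = sqrt(2*dP/rho)
v = sqrt(2*15286/910)
v = sqrt(33.595604)
v = 5.80 m/s


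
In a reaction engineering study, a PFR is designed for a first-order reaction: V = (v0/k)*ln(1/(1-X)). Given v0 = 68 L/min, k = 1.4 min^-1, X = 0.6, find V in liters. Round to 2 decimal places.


V = (v0/k) * ln(1/(1-X))
V = (68/1.4) * ln(1/(1-0.6))
V = 48.571429 * ln(2.5)
V = 48.571429 * 0.916291
V = 44.51 L


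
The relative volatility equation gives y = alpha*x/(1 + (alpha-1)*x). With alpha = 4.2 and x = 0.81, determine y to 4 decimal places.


y = alpha*x / (1 + (alpha-1)*x)
y = 4.2*0.81 / (1 + (4.2-1)*0.81)
y = 3.402 / (1 + 2.592)
y = 3.402 / 3.592
y = 0.9471


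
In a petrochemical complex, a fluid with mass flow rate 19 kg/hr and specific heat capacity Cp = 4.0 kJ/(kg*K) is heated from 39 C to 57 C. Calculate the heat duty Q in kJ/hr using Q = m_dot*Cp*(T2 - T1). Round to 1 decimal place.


Q = m_dot * Cp * (T2 - T1)
Q = 19 * 4.0 * (57 - 39)
Q = 19 * 4.0 * 18
Q = 1368.0 kJ/hr


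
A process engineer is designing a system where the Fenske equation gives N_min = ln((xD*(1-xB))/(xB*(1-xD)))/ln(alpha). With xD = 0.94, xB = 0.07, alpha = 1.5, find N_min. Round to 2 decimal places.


N_min = ln((xD*(1-xB))/(xB*(1-xD))) / ln(alpha)
Numerator inside ln: 0.8742 / 0.0042 = 208.142857
ln(208.142857) = 5.338225
ln(alpha) = ln(1.5) = 0.405465
N_min = 5.338225 / 0.405465 = 13.17


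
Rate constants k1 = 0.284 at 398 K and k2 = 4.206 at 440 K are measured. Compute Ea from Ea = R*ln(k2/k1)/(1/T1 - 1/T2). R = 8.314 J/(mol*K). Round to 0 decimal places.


Ea = R * ln(k2/k1) / (1/T1 - 1/T2)
ln(k2/k1) = ln(4.206/0.284) = 2.6952931
1/T1 - 1/T2 = 1/398 - 1/440 = 0.000239835541
Ea = 8.314 * 2.6952931 / 0.000239835541
Ea = 93433 J/mol


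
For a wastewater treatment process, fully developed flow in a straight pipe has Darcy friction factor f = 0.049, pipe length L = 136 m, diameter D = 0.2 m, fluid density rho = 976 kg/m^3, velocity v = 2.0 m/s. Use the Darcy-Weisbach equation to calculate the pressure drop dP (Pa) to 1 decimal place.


dP = f * (L/D) * (rho*v^2/2)
dP = 0.049 * (136/0.2) * (976*2.0^2/2)
L/D = 680.0
rho*v^2/2 = 976*4.0/2 = 1952.0
dP = 0.049 * 680.0 * 1952.0
dP = 65040.6 Pa


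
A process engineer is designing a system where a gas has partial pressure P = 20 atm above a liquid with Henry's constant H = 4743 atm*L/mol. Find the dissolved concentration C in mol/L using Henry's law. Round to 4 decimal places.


C = P / H
C = 20 / 4743
C = 0.0042 mol/L


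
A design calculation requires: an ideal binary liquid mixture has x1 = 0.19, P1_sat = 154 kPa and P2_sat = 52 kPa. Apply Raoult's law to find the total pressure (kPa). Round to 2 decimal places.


P = x1*P1_sat + x2*P2_sat
x2 = 1 - x1 = 1 - 0.19 = 0.81
P = 0.19*154 + 0.81*52
P = 29.26 + 42.12
P = 71.38 kPa


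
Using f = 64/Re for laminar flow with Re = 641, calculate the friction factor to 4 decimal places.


f = 64 / Re
f = 64 / 641
f = 0.0998


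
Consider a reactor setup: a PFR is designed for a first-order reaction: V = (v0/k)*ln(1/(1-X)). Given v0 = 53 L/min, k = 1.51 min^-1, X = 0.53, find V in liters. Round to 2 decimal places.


V = (v0/k) * ln(1/(1-X))
V = (53/1.51) * ln(1/(1-0.53))
V = 35.099338 * ln(2.12766)
V = 35.099338 * 0.755023
V = 26.50 L


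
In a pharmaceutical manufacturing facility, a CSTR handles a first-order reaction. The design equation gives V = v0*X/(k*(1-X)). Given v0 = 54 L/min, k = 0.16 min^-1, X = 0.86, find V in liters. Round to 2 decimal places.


V = v0 * X / (k * (1 - X))
V = 54 * 0.86 / (0.16 * (1 - 0.86))
V = 46.44 / (0.16 * 0.14)
V = 46.44 / 0.0224
V = 2073.21 L


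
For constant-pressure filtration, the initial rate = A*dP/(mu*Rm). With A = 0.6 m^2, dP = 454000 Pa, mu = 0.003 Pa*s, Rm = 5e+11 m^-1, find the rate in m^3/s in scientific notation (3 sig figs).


rate = A * dP / (mu * Rm)
rate = 0.6 * 454000 / (0.003 * 5e+11)
rate = 272400.0 / 1.500e+09
rate = 1.82e-04 m^3/s
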